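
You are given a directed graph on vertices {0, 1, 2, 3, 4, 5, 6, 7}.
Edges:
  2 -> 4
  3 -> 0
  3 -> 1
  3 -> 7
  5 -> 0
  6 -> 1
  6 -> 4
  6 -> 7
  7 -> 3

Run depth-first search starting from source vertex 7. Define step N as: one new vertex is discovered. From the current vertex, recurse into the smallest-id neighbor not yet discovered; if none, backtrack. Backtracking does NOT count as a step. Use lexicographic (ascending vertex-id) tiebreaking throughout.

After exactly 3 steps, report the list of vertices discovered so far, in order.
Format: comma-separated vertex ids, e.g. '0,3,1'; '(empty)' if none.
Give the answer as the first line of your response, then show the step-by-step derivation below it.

7,3,0

step 1: discover 7; path=7; order=7
step 2: discover 3; path=7>3; order=7,3
step 3: discover 0; path=7>3>0; order=7,3,0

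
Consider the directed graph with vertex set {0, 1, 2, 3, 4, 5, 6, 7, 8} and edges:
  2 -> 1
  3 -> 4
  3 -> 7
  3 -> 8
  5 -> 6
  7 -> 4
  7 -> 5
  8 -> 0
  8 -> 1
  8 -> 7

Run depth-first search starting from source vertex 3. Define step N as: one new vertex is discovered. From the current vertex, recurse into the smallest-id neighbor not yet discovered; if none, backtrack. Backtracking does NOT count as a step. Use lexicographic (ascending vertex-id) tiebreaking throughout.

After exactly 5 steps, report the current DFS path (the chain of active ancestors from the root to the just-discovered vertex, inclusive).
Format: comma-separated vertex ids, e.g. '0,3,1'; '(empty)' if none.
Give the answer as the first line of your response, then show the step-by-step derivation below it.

3,7,5,6

step 1: discover 3; path=3; order=3
step 2: discover 4; path=3>4; order=3,4
step 3: discover 7; path=3>7; order=3,4,7
step 4: discover 5; path=3>7>5; order=3,4,7,5
step 5: discover 6; path=3>7>5>6; order=3,4,7,5,6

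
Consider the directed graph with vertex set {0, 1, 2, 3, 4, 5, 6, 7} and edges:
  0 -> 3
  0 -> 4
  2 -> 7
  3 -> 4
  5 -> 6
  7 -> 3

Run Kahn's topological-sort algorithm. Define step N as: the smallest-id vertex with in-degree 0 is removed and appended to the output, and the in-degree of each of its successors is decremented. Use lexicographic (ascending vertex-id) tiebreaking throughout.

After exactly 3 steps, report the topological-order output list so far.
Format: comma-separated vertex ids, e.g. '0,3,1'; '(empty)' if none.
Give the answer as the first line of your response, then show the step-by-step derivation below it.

0,1,2

step 1: output 0; order=[0]; indeg=(0,0,0,1,1,0,1,1)
step 2: output 1; order=[0,1]; indeg=(0,0,0,1,1,0,1,1)
step 3: output 2; order=[0,1,2]; indeg=(0,0,0,1,1,0,1,0)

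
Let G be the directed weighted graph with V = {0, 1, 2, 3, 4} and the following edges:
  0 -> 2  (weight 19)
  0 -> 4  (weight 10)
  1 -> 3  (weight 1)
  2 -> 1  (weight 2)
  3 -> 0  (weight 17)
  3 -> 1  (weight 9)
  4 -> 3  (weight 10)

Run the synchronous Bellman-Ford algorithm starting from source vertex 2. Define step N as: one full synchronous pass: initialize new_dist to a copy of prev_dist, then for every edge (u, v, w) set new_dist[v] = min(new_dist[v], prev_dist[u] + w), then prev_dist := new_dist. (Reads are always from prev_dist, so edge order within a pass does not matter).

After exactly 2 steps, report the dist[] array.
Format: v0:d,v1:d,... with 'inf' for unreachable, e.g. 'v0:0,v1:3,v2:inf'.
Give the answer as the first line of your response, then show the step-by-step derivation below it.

v0:inf,v1:2,v2:0,v3:3,v4:inf

step 1: dist = v0:inf,v1:2,v2:0,v3:inf,v4:inf
step 2: dist = v0:inf,v1:2,v2:0,v3:3,v4:inf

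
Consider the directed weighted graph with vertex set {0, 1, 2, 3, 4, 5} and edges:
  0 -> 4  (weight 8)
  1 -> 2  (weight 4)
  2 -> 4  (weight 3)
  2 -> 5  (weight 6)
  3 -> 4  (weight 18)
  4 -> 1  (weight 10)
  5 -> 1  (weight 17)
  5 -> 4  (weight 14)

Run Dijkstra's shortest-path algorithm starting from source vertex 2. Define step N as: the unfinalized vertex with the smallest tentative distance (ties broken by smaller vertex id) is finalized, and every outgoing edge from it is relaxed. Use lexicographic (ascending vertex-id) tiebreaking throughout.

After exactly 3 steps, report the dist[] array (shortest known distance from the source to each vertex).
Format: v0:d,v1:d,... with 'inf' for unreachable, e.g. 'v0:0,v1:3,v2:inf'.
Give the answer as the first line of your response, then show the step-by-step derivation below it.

v0:inf,v1:13,v2:0,v3:inf,v4:3,v5:6

step 1: dist = v0:inf,v1:inf,v2:0,v3:inf,v4:3,v5:6
step 2: dist = v0:inf,v1:13,v2:0,v3:inf,v4:3,v5:6
step 3: dist = v0:inf,v1:13,v2:0,v3:inf,v4:3,v5:6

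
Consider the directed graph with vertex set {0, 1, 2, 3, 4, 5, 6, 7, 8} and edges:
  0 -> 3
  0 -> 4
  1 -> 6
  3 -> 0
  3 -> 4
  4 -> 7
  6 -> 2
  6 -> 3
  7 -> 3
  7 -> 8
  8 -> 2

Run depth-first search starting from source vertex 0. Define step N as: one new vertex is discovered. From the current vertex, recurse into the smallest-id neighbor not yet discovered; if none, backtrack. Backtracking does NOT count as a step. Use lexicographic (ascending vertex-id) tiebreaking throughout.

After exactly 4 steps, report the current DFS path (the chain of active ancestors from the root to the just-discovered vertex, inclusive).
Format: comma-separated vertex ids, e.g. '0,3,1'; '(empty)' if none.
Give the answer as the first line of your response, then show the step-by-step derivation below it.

0,3,4,7

step 1: discover 0; path=0; order=0
step 2: discover 3; path=0>3; order=0,3
step 3: discover 4; path=0>3>4; order=0,3,4
step 4: discover 7; path=0>3>4>7; order=0,3,4,7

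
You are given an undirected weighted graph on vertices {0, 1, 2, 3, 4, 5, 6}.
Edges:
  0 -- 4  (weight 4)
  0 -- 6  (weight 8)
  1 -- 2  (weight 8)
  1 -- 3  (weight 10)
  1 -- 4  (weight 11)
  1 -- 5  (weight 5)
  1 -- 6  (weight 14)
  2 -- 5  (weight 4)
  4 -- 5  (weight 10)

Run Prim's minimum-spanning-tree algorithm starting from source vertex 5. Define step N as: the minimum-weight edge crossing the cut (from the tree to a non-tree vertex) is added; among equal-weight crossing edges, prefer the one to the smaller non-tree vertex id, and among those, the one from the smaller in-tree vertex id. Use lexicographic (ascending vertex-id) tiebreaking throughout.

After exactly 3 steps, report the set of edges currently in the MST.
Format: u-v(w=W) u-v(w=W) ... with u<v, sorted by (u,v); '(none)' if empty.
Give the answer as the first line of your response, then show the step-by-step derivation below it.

1-3(w=10) 1-5(w=5) 2-5(w=4)

step 1: add edge 2-5 (w=4); MST = {2-5(w=4)}
step 2: add edge 1-5 (w=5); MST = {1-5(w=5) 2-5(w=4)}
step 3: add edge 1-3 (w=10); MST = {1-3(w=10) 1-5(w=5) 2-5(w=4)}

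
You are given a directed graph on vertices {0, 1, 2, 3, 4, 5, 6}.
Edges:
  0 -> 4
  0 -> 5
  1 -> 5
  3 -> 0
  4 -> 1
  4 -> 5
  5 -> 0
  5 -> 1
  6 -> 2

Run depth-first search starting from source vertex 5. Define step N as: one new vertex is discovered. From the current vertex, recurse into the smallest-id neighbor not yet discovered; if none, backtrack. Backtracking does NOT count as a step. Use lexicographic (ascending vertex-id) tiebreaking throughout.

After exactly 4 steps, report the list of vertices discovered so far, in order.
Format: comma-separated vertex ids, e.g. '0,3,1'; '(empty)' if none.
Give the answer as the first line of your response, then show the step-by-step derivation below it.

5,0,4,1

step 1: discover 5; path=5; order=5
step 2: discover 0; path=5>0; order=5,0
step 3: discover 4; path=5>0>4; order=5,0,4
step 4: discover 1; path=5>0>4>1; order=5,0,4,1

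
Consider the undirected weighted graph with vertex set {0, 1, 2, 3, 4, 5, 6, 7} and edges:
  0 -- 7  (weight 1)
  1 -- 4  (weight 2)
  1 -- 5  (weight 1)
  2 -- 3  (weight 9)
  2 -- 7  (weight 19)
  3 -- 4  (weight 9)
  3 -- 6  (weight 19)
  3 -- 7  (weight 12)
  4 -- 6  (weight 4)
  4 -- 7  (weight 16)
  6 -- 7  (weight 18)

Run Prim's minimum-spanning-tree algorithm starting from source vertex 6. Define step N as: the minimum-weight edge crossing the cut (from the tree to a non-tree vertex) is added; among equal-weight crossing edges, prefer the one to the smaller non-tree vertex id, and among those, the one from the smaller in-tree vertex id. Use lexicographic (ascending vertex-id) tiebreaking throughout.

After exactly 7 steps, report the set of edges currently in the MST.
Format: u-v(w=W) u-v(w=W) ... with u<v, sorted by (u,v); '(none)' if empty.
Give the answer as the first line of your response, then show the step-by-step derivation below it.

0-7(w=1) 1-4(w=2) 1-5(w=1) 2-3(w=9) 3-4(w=9) 3-7(w=12) 4-6(w=4)

step 1: add edge 4-6 (w=4); MST = {4-6(w=4)}
step 2: add edge 1-4 (w=2); MST = {1-4(w=2) 4-6(w=4)}
step 3: add edge 1-5 (w=1); MST = {1-4(w=2) 1-5(w=1) 4-6(w=4)}
step 4: add edge 3-4 (w=9); MST = {1-4(w=2) 1-5(w=1) 3-4(w=9) 4-6(w=4)}
step 5: add edge 2-3 (w=9); MST = {1-4(w=2) 1-5(w=1) 2-3(w=9) 3-4(w=9) 4-6(w=4)}
step 6: add edge 3-7 (w=12); MST = {1-4(w=2) 1-5(w=1) 2-3(w=9) 3-4(w=9) 3-7(w=12) 4-6(w=4)}
step 7: add edge 0-7 (w=1); MST = {0-7(w=1) 1-4(w=2) 1-5(w=1) 2-3(w=9) 3-4(w=9) 3-7(w=12) 4-6(w=4)}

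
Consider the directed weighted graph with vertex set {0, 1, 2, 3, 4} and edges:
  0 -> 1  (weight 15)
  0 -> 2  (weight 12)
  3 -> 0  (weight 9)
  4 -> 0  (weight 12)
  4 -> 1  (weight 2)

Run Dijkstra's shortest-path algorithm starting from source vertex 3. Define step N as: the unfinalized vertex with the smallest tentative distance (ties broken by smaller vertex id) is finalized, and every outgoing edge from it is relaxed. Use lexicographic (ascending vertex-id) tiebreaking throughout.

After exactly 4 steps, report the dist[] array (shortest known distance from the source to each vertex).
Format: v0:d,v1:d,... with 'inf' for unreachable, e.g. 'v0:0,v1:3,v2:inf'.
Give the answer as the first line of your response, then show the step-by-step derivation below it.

v0:9,v1:24,v2:21,v3:0,v4:inf

step 1: dist = v0:9,v1:inf,v2:inf,v3:0,v4:inf
step 2: dist = v0:9,v1:24,v2:21,v3:0,v4:inf
step 3: dist = v0:9,v1:24,v2:21,v3:0,v4:inf
step 4: dist = v0:9,v1:24,v2:21,v3:0,v4:inf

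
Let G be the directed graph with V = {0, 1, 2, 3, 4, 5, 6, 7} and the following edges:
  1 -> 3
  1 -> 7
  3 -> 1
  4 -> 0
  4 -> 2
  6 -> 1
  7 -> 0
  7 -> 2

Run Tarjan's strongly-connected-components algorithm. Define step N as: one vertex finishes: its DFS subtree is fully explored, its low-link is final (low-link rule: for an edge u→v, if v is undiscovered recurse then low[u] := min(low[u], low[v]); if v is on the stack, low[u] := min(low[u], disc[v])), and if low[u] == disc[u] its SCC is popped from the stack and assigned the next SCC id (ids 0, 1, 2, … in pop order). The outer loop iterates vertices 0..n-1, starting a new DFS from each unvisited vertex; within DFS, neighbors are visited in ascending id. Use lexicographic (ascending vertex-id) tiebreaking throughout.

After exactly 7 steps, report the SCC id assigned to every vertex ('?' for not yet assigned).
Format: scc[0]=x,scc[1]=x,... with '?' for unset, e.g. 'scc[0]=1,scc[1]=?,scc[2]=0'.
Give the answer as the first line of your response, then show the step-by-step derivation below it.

scc[0]=0,scc[1]=3,scc[2]=1,scc[3]=3,scc[4]=4,scc[5]=5,scc[6]=?,scc[7]=2

step 1: low=(low[0]=0,low[1]=?,low[2]=?,low[3]=?,low[4]=?,low[5]=?,low[6]=?,low[7]=?); scc=(scc[0]=0,scc[1]=?,scc[2]=?,scc[3]=?,scc[4]=?,scc[5]=?,scc[6]=?,scc[7]=?)
step 2: low=(low[0]=0,low[1]=1,low[2]=?,low[3]=1,low[4]=?,low[5]=?,low[6]=?,low[7]=?); scc=(scc[0]=0,scc[1]=?,scc[2]=?,scc[3]=?,scc[4]=?,scc[5]=?,scc[6]=?,scc[7]=?)
step 3: low=(low[0]=0,low[1]=1,low[2]=4,low[3]=1,low[4]=?,low[5]=?,low[6]=?,low[7]=3); scc=(scc[0]=0,scc[1]=?,scc[2]=1,scc[3]=?,scc[4]=?,scc[5]=?,scc[6]=?,scc[7]=?)
step 4: low=(low[0]=0,low[1]=1,low[2]=4,low[3]=1,low[4]=?,low[5]=?,low[6]=?,low[7]=3); scc=(scc[0]=0,scc[1]=?,scc[2]=1,scc[3]=?,scc[4]=?,scc[5]=?,scc[6]=?,scc[7]=2)
step 5: low=(low[0]=0,low[1]=1,low[2]=4,low[3]=1,low[4]=?,low[5]=?,low[6]=?,low[7]=3); scc=(scc[0]=0,scc[1]=3,scc[2]=1,scc[3]=3,scc[4]=?,scc[5]=?,scc[6]=?,scc[7]=2)
step 6: low=(low[0]=0,low[1]=1,low[2]=4,low[3]=1,low[4]=5,low[5]=?,low[6]=?,low[7]=3); scc=(scc[0]=0,scc[1]=3,scc[2]=1,scc[3]=3,scc[4]=4,scc[5]=?,scc[6]=?,scc[7]=2)
step 7: low=(low[0]=0,low[1]=1,low[2]=4,low[3]=1,low[4]=5,low[5]=6,low[6]=?,low[7]=3); scc=(scc[0]=0,scc[1]=3,scc[2]=1,scc[3]=3,scc[4]=4,scc[5]=5,scc[6]=?,scc[7]=2)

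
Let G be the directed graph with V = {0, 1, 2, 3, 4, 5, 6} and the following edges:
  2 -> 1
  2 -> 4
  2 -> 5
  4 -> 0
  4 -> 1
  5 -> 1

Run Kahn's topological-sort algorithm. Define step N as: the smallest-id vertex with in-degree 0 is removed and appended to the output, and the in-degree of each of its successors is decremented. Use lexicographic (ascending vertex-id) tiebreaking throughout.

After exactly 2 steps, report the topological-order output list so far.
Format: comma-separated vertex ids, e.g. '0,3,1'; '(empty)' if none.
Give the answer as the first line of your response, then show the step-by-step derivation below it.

2,3

step 1: output 2; order=[2]; indeg=(1,2,0,0,0,0,0)
step 2: output 3; order=[2,3]; indeg=(1,2,0,0,0,0,0)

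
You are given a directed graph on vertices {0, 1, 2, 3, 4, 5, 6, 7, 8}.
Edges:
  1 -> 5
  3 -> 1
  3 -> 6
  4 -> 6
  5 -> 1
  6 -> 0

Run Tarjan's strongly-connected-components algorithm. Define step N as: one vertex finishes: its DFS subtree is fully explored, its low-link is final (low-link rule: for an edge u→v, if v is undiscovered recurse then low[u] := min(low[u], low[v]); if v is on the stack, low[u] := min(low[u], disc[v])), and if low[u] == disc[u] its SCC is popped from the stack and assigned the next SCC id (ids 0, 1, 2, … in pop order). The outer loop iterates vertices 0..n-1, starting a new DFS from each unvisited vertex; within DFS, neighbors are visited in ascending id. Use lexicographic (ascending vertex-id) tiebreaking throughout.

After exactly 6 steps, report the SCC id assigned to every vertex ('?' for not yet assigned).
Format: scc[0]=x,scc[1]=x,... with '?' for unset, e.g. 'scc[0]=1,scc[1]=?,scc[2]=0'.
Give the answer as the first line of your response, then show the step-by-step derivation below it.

scc[0]=0,scc[1]=1,scc[2]=2,scc[3]=4,scc[4]=?,scc[5]=1,scc[6]=3,scc[7]=?,scc[8]=?

step 1: low=(low[0]=0,low[1]=?,low[2]=?,low[3]=?,low[4]=?,low[5]=?,low[6]=?,low[7]=?,low[8]=?); scc=(scc[0]=0,scc[1]=?,scc[2]=?,scc[3]=?,scc[4]=?,scc[5]=?,scc[6]=?,scc[7]=?,scc[8]=?)
step 2: low=(low[0]=0,low[1]=1,low[2]=?,low[3]=?,low[4]=?,low[5]=1,low[6]=?,low[7]=?,low[8]=?); scc=(scc[0]=0,scc[1]=?,scc[2]=?,scc[3]=?,scc[4]=?,scc[5]=?,scc[6]=?,scc[7]=?,scc[8]=?)
step 3: low=(low[0]=0,low[1]=1,low[2]=?,low[3]=?,low[4]=?,low[5]=1,low[6]=?,low[7]=?,low[8]=?); scc=(scc[0]=0,scc[1]=1,scc[2]=?,scc[3]=?,scc[4]=?,scc[5]=1,scc[6]=?,scc[7]=?,scc[8]=?)
step 4: low=(low[0]=0,low[1]=1,low[2]=3,low[3]=?,low[4]=?,low[5]=1,low[6]=?,low[7]=?,low[8]=?); scc=(scc[0]=0,scc[1]=1,scc[2]=2,scc[3]=?,scc[4]=?,scc[5]=1,scc[6]=?,scc[7]=?,scc[8]=?)
step 5: low=(low[0]=0,low[1]=1,low[2]=3,low[3]=4,low[4]=?,low[5]=1,low[6]=5,low[7]=?,low[8]=?); scc=(scc[0]=0,scc[1]=1,scc[2]=2,scc[3]=?,scc[4]=?,scc[5]=1,scc[6]=3,scc[7]=?,scc[8]=?)
step 6: low=(low[0]=0,low[1]=1,low[2]=3,low[3]=4,low[4]=?,low[5]=1,low[6]=5,low[7]=?,low[8]=?); scc=(scc[0]=0,scc[1]=1,scc[2]=2,scc[3]=4,scc[4]=?,scc[5]=1,scc[6]=3,scc[7]=?,scc[8]=?)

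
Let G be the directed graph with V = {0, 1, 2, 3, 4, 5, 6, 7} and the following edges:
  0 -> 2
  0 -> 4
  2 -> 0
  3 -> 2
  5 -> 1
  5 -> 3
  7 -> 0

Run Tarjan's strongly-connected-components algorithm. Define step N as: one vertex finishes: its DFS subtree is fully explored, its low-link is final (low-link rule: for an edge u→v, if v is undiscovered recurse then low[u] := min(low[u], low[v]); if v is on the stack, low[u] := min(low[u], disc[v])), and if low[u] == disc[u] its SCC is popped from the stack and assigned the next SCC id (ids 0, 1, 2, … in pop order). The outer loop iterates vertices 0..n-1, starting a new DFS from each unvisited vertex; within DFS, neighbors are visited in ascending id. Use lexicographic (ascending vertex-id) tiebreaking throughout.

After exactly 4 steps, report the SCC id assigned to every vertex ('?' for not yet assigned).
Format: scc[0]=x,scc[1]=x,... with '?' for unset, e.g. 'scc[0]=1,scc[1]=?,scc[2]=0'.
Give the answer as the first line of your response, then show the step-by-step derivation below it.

scc[0]=1,scc[1]=2,scc[2]=1,scc[3]=?,scc[4]=0,scc[5]=?,scc[6]=?,scc[7]=?

step 1: low=(low[0]=0,low[1]=?,low[2]=0,low[3]=?,low[4]=?,low[5]=?,low[6]=?,low[7]=?); scc=(scc[0]=?,scc[1]=?,scc[2]=?,scc[3]=?,scc[4]=?,scc[5]=?,scc[6]=?,scc[7]=?)
step 2: low=(low[0]=0,low[1]=?,low[2]=0,low[3]=?,low[4]=2,low[5]=?,low[6]=?,low[7]=?); scc=(scc[0]=?,scc[1]=?,scc[2]=?,scc[3]=?,scc[4]=0,scc[5]=?,scc[6]=?,scc[7]=?)
step 3: low=(low[0]=0,low[1]=?,low[2]=0,low[3]=?,low[4]=2,low[5]=?,low[6]=?,low[7]=?); scc=(scc[0]=1,scc[1]=?,scc[2]=1,scc[3]=?,scc[4]=0,scc[5]=?,scc[6]=?,scc[7]=?)
step 4: low=(low[0]=0,low[1]=3,low[2]=0,low[3]=?,low[4]=2,low[5]=?,low[6]=?,low[7]=?); scc=(scc[0]=1,scc[1]=2,scc[2]=1,scc[3]=?,scc[4]=0,scc[5]=?,scc[6]=?,scc[7]=?)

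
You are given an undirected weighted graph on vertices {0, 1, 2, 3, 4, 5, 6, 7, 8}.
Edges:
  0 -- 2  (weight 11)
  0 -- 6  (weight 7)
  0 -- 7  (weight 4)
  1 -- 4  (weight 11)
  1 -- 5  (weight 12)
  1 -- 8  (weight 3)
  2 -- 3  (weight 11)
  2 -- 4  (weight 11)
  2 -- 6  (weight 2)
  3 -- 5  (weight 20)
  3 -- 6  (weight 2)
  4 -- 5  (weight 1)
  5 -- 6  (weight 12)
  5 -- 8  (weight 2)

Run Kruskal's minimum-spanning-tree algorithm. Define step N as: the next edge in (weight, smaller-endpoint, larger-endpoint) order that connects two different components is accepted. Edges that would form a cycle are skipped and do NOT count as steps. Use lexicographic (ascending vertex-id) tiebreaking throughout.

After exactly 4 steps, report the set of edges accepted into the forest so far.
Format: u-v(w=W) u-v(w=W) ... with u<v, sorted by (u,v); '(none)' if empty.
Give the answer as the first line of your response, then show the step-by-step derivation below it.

2-6(w=2) 3-6(w=2) 4-5(w=1) 5-8(w=2)

step 1: add edge 4-5 (w=1); MST = {4-5(w=1)}
step 2: add edge 2-6 (w=2); MST = {2-6(w=2) 4-5(w=1)}
step 3: add edge 3-6 (w=2); MST = {2-6(w=2) 3-6(w=2) 4-5(w=1)}
step 4: add edge 5-8 (w=2); MST = {2-6(w=2) 3-6(w=2) 4-5(w=1) 5-8(w=2)}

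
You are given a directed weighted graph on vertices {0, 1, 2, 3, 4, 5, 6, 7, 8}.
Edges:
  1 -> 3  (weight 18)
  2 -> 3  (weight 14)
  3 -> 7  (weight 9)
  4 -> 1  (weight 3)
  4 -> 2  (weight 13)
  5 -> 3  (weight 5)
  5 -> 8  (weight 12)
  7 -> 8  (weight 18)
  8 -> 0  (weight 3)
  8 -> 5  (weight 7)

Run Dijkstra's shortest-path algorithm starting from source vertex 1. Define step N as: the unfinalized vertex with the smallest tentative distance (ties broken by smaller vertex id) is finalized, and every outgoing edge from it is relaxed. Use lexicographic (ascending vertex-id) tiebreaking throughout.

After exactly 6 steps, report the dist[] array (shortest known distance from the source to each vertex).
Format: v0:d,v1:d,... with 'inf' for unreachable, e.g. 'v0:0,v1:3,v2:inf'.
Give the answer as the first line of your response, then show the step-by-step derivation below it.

v0:48,v1:0,v2:inf,v3:18,v4:inf,v5:52,v6:inf,v7:27,v8:45

step 1: dist = v0:inf,v1:0,v2:inf,v3:18,v4:inf,v5:inf,v6:inf,v7:inf,v8:inf
step 2: dist = v0:inf,v1:0,v2:inf,v3:18,v4:inf,v5:inf,v6:inf,v7:27,v8:inf
step 3: dist = v0:inf,v1:0,v2:inf,v3:18,v4:inf,v5:inf,v6:inf,v7:27,v8:45
step 4: dist = v0:48,v1:0,v2:inf,v3:18,v4:inf,v5:52,v6:inf,v7:27,v8:45
step 5: dist = v0:48,v1:0,v2:inf,v3:18,v4:inf,v5:52,v6:inf,v7:27,v8:45
step 6: dist = v0:48,v1:0,v2:inf,v3:18,v4:inf,v5:52,v6:inf,v7:27,v8:45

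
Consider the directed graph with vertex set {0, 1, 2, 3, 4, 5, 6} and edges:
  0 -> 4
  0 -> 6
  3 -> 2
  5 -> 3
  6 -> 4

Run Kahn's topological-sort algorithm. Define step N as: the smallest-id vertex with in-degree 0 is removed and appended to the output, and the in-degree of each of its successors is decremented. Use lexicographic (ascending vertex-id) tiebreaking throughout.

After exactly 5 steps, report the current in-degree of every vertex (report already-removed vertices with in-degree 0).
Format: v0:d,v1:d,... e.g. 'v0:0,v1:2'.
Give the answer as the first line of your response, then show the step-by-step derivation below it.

v0:0,v1:0,v2:0,v3:0,v4:1,v5:0,v6:0

step 1: output 0; order=[0]; indeg=(0,0,1,1,1,0,0)
step 2: output 1; order=[0,1]; indeg=(0,0,1,1,1,0,0)
step 3: output 5; order=[0,1,5]; indeg=(0,0,1,0,1,0,0)
step 4: output 3; order=[0,1,5,3]; indeg=(0,0,0,0,1,0,0)
step 5: output 2; order=[0,1,5,3,2]; indeg=(0,0,0,0,1,0,0)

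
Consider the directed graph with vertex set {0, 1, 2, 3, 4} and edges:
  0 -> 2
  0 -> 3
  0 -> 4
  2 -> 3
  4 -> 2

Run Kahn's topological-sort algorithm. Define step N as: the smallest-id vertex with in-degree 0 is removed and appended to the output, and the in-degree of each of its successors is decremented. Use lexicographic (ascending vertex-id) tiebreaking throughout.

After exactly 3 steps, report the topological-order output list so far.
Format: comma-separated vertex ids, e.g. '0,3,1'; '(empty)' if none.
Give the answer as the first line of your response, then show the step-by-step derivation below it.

0,1,4

step 1: output 0; order=[0]; indeg=(0,0,1,1,0)
step 2: output 1; order=[0,1]; indeg=(0,0,1,1,0)
step 3: output 4; order=[0,1,4]; indeg=(0,0,0,1,0)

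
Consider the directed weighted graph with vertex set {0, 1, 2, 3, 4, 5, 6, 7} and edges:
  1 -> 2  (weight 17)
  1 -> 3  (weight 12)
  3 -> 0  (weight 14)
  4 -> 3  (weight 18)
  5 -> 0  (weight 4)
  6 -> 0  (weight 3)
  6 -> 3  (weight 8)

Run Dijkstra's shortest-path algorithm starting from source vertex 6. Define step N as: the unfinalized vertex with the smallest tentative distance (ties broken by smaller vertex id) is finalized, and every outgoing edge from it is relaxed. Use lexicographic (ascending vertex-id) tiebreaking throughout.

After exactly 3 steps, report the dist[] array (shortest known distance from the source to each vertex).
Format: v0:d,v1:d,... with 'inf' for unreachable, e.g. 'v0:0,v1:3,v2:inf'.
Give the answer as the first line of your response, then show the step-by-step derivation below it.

v0:3,v1:inf,v2:inf,v3:8,v4:inf,v5:inf,v6:0,v7:inf

step 1: dist = v0:3,v1:inf,v2:inf,v3:8,v4:inf,v5:inf,v6:0,v7:inf
step 2: dist = v0:3,v1:inf,v2:inf,v3:8,v4:inf,v5:inf,v6:0,v7:inf
step 3: dist = v0:3,v1:inf,v2:inf,v3:8,v4:inf,v5:inf,v6:0,v7:inf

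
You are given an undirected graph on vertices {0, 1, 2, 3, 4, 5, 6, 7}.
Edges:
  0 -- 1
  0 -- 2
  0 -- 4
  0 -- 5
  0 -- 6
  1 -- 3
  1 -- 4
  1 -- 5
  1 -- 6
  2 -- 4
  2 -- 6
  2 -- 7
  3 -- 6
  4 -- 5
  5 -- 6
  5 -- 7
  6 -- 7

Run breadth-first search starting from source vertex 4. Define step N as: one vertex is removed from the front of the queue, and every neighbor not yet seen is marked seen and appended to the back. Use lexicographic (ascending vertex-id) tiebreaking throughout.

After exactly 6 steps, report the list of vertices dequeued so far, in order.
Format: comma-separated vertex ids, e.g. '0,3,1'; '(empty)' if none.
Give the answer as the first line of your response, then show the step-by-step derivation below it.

4,0,1,2,5,6

step 1: dequeue 4; queue=[0,1,2,5]; order=4
step 2: dequeue 0; queue=[1,2,5,6]; order=4,0
step 3: dequeue 1; queue=[2,5,6,3]; order=4,0,1
step 4: dequeue 2; queue=[5,6,3,7]; order=4,0,1,2
step 5: dequeue 5; queue=[6,3,7]; order=4,0,1,2,5
step 6: dequeue 6; queue=[3,7]; order=4,0,1,2,5,6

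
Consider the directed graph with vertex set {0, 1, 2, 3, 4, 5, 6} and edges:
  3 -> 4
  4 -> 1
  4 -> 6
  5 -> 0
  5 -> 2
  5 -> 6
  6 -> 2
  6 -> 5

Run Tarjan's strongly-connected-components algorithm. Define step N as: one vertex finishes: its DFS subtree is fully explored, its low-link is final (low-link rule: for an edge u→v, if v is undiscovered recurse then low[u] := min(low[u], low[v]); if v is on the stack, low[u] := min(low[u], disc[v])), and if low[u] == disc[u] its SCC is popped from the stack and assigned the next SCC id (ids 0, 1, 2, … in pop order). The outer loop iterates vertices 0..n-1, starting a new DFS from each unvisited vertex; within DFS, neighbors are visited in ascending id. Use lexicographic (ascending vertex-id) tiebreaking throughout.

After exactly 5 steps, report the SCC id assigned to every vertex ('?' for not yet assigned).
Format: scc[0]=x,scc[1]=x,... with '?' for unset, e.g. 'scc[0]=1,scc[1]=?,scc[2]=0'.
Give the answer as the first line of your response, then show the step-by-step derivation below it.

scc[0]=0,scc[1]=1,scc[2]=2,scc[3]=?,scc[4]=?,scc[5]=3,scc[6]=3

step 1: low=(low[0]=0,low[1]=?,low[2]=?,low[3]=?,low[4]=?,low[5]=?,low[6]=?); scc=(scc[0]=0,scc[1]=?,scc[2]=?,scc[3]=?,scc[4]=?,scc[5]=?,scc[6]=?)
step 2: low=(low[0]=0,low[1]=1,low[2]=?,low[3]=?,low[4]=?,low[5]=?,low[6]=?); scc=(scc[0]=0,scc[1]=1,scc[2]=?,scc[3]=?,scc[4]=?,scc[5]=?,scc[6]=?)
step 3: low=(low[0]=0,low[1]=1,low[2]=2,low[3]=?,low[4]=?,low[5]=?,low[6]=?); scc=(scc[0]=0,scc[1]=1,scc[2]=2,scc[3]=?,scc[4]=?,scc[5]=?,scc[6]=?)
step 4: low=(low[0]=0,low[1]=1,low[2]=2,low[3]=3,low[4]=4,low[5]=5,low[6]=5); scc=(scc[0]=0,scc[1]=1,scc[2]=2,scc[3]=?,scc[4]=?,scc[5]=?,scc[6]=?)
step 5: low=(low[0]=0,low[1]=1,low[2]=2,low[3]=3,low[4]=4,low[5]=5,low[6]=5); scc=(scc[0]=0,scc[1]=1,scc[2]=2,scc[3]=?,scc[4]=?,scc[5]=3,scc[6]=3)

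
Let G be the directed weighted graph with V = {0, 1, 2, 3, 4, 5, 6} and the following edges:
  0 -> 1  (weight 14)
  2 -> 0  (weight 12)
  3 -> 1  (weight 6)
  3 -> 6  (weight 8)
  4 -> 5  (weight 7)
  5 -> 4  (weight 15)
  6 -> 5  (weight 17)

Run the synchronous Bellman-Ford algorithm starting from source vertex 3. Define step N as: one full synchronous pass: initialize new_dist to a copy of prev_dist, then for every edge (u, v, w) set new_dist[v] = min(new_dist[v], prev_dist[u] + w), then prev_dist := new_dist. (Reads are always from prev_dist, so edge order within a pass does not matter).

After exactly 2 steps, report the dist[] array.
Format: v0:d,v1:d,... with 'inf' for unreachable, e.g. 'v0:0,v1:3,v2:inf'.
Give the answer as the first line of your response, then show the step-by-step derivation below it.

v0:inf,v1:6,v2:inf,v3:0,v4:inf,v5:25,v6:8

step 1: dist = v0:inf,v1:6,v2:inf,v3:0,v4:inf,v5:inf,v6:8
step 2: dist = v0:inf,v1:6,v2:inf,v3:0,v4:inf,v5:25,v6:8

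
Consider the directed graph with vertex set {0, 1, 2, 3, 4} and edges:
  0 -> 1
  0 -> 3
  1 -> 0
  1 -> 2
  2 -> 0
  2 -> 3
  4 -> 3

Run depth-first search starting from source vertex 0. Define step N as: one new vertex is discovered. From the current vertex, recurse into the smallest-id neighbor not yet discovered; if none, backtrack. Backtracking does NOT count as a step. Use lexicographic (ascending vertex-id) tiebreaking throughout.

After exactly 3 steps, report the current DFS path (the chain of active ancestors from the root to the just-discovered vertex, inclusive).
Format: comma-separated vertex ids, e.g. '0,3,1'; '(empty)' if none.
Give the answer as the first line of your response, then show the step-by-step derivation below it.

0,1,2

step 1: discover 0; path=0; order=0
step 2: discover 1; path=0>1; order=0,1
step 3: discover 2; path=0>1>2; order=0,1,2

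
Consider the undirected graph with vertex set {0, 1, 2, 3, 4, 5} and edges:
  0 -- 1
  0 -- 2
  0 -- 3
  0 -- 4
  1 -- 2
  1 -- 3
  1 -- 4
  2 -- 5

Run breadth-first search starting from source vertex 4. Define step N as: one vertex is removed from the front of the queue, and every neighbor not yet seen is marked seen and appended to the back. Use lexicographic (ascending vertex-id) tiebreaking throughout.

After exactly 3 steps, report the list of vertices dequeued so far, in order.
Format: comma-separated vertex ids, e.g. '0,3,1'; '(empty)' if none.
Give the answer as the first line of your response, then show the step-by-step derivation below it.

4,0,1

step 1: dequeue 4; queue=[0,1]; order=4
step 2: dequeue 0; queue=[1,2,3]; order=4,0
step 3: dequeue 1; queue=[2,3]; order=4,0,1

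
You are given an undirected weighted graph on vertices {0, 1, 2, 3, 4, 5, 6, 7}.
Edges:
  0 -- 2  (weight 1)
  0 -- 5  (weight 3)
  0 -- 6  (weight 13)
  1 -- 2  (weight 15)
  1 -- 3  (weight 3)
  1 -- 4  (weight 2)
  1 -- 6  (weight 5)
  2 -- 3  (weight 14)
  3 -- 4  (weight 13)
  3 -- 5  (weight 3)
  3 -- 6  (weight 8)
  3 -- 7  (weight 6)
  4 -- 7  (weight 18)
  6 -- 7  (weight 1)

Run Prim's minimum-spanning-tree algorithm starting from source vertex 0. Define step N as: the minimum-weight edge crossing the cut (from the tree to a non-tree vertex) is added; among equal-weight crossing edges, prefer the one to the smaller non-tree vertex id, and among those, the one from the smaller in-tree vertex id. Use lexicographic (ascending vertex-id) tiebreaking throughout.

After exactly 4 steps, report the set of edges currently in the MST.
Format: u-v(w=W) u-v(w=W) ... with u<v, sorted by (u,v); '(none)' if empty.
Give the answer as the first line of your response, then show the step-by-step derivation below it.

0-2(w=1) 0-5(w=3) 1-3(w=3) 3-5(w=3)

step 1: add edge 0-2 (w=1); MST = {0-2(w=1)}
step 2: add edge 0-5 (w=3); MST = {0-2(w=1) 0-5(w=3)}
step 3: add edge 3-5 (w=3); MST = {0-2(w=1) 0-5(w=3) 3-5(w=3)}
step 4: add edge 1-3 (w=3); MST = {0-2(w=1) 0-5(w=3) 1-3(w=3) 3-5(w=3)}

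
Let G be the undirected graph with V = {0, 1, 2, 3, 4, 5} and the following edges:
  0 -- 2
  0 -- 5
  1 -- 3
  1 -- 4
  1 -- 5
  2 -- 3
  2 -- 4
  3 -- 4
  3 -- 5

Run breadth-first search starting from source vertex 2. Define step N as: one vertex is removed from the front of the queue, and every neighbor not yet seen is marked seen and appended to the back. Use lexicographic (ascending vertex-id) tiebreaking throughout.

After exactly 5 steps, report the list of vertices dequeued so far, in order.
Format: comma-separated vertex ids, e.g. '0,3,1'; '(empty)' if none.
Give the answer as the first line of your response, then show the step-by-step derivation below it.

2,0,3,4,5

step 1: dequeue 2; queue=[0,3,4]; order=2
step 2: dequeue 0; queue=[3,4,5]; order=2,0
step 3: dequeue 3; queue=[4,5,1]; order=2,0,3
step 4: dequeue 4; queue=[5,1]; order=2,0,3,4
step 5: dequeue 5; queue=[1]; order=2,0,3,4,5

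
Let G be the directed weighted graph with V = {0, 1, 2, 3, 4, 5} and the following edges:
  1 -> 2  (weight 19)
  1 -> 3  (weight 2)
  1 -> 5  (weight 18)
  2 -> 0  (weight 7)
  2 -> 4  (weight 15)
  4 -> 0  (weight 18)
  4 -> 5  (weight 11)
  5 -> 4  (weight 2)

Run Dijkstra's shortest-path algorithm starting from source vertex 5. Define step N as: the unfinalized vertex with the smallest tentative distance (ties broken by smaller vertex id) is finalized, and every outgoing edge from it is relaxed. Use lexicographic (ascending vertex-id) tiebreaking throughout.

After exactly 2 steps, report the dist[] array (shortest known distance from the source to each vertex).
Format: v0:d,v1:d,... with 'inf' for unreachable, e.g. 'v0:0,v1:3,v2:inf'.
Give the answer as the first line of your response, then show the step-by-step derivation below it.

v0:20,v1:inf,v2:inf,v3:inf,v4:2,v5:0

step 1: dist = v0:inf,v1:inf,v2:inf,v3:inf,v4:2,v5:0
step 2: dist = v0:20,v1:inf,v2:inf,v3:inf,v4:2,v5:0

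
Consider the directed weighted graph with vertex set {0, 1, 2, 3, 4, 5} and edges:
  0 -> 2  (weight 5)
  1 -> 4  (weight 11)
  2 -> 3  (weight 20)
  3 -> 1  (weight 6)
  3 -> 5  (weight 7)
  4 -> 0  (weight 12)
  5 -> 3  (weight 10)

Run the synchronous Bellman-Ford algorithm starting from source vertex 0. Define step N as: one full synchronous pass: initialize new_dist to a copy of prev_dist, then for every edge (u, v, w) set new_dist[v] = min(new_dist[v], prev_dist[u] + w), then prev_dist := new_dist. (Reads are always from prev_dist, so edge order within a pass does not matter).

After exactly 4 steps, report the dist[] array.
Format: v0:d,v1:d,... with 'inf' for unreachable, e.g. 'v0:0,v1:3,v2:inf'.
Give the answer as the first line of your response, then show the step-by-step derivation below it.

v0:0,v1:31,v2:5,v3:25,v4:42,v5:32

step 1: dist = v0:0,v1:inf,v2:5,v3:inf,v4:inf,v5:inf
step 2: dist = v0:0,v1:inf,v2:5,v3:25,v4:inf,v5:inf
step 3: dist = v0:0,v1:31,v2:5,v3:25,v4:inf,v5:32
step 4: dist = v0:0,v1:31,v2:5,v3:25,v4:42,v5:32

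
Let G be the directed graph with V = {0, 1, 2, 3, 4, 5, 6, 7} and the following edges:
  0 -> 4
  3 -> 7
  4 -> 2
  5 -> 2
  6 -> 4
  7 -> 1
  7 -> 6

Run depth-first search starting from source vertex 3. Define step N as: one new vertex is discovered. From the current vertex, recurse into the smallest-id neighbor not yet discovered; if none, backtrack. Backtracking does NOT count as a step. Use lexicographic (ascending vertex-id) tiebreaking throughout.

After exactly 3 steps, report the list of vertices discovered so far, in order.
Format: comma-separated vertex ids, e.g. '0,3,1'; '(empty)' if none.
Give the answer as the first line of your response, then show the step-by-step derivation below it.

3,7,1

step 1: discover 3; path=3; order=3
step 2: discover 7; path=3>7; order=3,7
step 3: discover 1; path=3>7>1; order=3,7,1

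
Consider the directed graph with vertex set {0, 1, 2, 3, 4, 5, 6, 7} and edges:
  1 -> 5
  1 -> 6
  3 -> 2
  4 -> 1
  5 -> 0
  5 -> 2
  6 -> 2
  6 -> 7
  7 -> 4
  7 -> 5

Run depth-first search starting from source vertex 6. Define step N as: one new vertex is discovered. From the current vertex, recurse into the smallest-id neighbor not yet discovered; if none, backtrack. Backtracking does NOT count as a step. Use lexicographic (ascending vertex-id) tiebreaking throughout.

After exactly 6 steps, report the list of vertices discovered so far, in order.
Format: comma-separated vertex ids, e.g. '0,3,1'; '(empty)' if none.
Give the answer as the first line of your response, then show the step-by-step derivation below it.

6,2,7,4,1,5

step 1: discover 6; path=6; order=6
step 2: discover 2; path=6>2; order=6,2
step 3: discover 7; path=6>7; order=6,2,7
step 4: discover 4; path=6>7>4; order=6,2,7,4
step 5: discover 1; path=6>7>4>1; order=6,2,7,4,1
step 6: discover 5; path=6>7>4>1>5; order=6,2,7,4,1,5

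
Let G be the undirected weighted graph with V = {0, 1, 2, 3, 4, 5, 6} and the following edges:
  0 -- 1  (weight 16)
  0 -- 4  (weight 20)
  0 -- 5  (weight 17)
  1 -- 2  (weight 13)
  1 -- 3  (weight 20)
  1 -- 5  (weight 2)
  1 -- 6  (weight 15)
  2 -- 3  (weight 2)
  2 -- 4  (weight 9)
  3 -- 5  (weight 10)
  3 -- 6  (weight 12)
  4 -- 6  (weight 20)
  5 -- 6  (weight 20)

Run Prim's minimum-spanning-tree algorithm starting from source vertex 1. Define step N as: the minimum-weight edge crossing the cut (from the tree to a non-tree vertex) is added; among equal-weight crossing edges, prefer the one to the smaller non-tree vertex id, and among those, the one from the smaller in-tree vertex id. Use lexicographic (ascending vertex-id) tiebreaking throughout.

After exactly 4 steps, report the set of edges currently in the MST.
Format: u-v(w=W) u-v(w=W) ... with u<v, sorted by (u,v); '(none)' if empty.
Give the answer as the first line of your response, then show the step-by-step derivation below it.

1-5(w=2) 2-3(w=2) 2-4(w=9) 3-5(w=10)

step 1: add edge 1-5 (w=2); MST = {1-5(w=2)}
step 2: add edge 3-5 (w=10); MST = {1-5(w=2) 3-5(w=10)}
step 3: add edge 2-3 (w=2); MST = {1-5(w=2) 2-3(w=2) 3-5(w=10)}
step 4: add edge 2-4 (w=9); MST = {1-5(w=2) 2-3(w=2) 2-4(w=9) 3-5(w=10)}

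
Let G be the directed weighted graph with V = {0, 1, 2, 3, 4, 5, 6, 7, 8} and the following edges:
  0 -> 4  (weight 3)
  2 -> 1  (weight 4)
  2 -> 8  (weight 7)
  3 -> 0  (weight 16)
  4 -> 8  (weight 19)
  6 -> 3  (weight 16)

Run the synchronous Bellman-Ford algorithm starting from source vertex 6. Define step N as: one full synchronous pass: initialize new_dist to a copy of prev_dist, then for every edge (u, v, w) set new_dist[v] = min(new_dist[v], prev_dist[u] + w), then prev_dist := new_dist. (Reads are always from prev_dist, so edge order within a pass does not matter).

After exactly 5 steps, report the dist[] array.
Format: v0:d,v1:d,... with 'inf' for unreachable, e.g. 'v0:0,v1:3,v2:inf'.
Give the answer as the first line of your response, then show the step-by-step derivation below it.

v0:32,v1:inf,v2:inf,v3:16,v4:35,v5:inf,v6:0,v7:inf,v8:54

step 1: dist = v0:inf,v1:inf,v2:inf,v3:16,v4:inf,v5:inf,v6:0,v7:inf,v8:inf
step 2: dist = v0:32,v1:inf,v2:inf,v3:16,v4:inf,v5:inf,v6:0,v7:inf,v8:inf
step 3: dist = v0:32,v1:inf,v2:inf,v3:16,v4:35,v5:inf,v6:0,v7:inf,v8:inf
step 4: dist = v0:32,v1:inf,v2:inf,v3:16,v4:35,v5:inf,v6:0,v7:inf,v8:54
step 5: dist = v0:32,v1:inf,v2:inf,v3:16,v4:35,v5:inf,v6:0,v7:inf,v8:54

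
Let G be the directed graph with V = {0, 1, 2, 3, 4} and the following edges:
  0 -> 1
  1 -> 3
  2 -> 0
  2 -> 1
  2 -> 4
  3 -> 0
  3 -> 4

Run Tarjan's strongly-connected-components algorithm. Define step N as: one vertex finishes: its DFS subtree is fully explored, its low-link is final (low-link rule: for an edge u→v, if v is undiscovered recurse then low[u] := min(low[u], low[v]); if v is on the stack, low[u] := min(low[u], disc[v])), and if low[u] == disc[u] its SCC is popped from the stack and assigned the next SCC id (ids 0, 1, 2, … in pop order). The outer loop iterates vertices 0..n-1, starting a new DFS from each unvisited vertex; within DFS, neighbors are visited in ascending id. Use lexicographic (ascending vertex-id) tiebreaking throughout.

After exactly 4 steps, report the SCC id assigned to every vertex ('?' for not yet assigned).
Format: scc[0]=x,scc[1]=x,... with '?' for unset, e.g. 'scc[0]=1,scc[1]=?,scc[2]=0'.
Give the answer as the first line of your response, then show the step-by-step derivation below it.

scc[0]=1,scc[1]=1,scc[2]=?,scc[3]=1,scc[4]=0

step 1: low=(low[0]=0,low[1]=1,low[2]=?,low[3]=0,low[4]=3); scc=(scc[0]=?,scc[1]=?,scc[2]=?,scc[3]=?,scc[4]=0)
step 2: low=(low[0]=0,low[1]=1,low[2]=?,low[3]=0,low[4]=3); scc=(scc[0]=?,scc[1]=?,scc[2]=?,scc[3]=?,scc[4]=0)
step 3: low=(low[0]=0,low[1]=0,low[2]=?,low[3]=0,low[4]=3); scc=(scc[0]=?,scc[1]=?,scc[2]=?,scc[3]=?,scc[4]=0)
step 4: low=(low[0]=0,low[1]=0,low[2]=?,low[3]=0,low[4]=3); scc=(scc[0]=1,scc[1]=1,scc[2]=?,scc[3]=1,scc[4]=0)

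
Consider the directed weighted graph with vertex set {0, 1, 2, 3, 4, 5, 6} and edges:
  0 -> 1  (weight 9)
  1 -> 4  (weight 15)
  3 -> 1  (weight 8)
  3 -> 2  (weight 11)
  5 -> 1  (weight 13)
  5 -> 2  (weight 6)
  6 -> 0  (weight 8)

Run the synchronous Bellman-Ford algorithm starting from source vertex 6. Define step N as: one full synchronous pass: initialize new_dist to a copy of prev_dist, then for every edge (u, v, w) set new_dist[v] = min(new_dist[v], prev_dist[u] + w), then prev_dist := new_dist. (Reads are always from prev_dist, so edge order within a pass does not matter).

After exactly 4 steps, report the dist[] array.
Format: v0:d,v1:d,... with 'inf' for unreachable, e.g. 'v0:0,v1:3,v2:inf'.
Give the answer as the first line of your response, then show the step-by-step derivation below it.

v0:8,v1:17,v2:inf,v3:inf,v4:32,v5:inf,v6:0

step 1: dist = v0:8,v1:inf,v2:inf,v3:inf,v4:inf,v5:inf,v6:0
step 2: dist = v0:8,v1:17,v2:inf,v3:inf,v4:inf,v5:inf,v6:0
step 3: dist = v0:8,v1:17,v2:inf,v3:inf,v4:32,v5:inf,v6:0
step 4: dist = v0:8,v1:17,v2:inf,v3:inf,v4:32,v5:inf,v6:0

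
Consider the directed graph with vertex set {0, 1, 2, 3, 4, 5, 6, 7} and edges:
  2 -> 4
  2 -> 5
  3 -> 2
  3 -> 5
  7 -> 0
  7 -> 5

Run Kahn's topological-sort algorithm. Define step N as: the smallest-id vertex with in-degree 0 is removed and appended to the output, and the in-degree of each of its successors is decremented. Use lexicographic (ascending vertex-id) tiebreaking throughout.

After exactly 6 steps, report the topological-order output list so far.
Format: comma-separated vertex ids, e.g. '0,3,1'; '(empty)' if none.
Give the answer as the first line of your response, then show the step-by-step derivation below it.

1,3,2,4,6,7

step 1: output 1; order=[1]; indeg=(1,0,1,0,1,3,0,0)
step 2: output 3; order=[1,3]; indeg=(1,0,0,0,1,2,0,0)
step 3: output 2; order=[1,3,2]; indeg=(1,0,0,0,0,1,0,0)
step 4: output 4; order=[1,3,2,4]; indeg=(1,0,0,0,0,1,0,0)
step 5: output 6; order=[1,3,2,4,6]; indeg=(1,0,0,0,0,1,0,0)
step 6: output 7; order=[1,3,2,4,6,7]; indeg=(0,0,0,0,0,0,0,0)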